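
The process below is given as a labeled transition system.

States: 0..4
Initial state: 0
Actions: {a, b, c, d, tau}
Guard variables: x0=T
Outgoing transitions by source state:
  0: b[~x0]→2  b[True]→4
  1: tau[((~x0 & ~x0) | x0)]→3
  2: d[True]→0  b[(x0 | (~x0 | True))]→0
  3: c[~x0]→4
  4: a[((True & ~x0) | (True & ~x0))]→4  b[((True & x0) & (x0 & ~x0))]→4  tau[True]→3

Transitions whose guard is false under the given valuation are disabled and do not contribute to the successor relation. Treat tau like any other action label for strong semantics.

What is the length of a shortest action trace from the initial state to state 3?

Answer: 2

Analysis:
Layered search for 3:
  Layer 0: {0}
  Layer 1: {4}
  Layer 2: {3}
first hit 3 at d=2 via b·tau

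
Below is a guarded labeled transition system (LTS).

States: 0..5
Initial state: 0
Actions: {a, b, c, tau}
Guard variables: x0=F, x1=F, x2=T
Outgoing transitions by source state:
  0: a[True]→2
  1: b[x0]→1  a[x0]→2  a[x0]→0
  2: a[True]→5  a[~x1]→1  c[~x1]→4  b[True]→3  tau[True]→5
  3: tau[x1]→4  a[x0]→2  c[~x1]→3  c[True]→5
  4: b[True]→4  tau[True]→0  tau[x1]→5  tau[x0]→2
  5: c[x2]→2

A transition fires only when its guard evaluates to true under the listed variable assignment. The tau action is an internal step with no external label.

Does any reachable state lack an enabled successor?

Answer: DEADLOCK at state 1

Analysis:
R = {0,1,2,3,4,5}
  0: a→2  [1 out]
  1: ∅  [STUCK]
  2: a→1  a→5  b→3  c→4  tau→5  [5 out]
  3: c→3  c→5  [2 out]
  4: b→4  tau→0  [2 out]
  5: c→2  [1 out]
trace reaching 1: a·a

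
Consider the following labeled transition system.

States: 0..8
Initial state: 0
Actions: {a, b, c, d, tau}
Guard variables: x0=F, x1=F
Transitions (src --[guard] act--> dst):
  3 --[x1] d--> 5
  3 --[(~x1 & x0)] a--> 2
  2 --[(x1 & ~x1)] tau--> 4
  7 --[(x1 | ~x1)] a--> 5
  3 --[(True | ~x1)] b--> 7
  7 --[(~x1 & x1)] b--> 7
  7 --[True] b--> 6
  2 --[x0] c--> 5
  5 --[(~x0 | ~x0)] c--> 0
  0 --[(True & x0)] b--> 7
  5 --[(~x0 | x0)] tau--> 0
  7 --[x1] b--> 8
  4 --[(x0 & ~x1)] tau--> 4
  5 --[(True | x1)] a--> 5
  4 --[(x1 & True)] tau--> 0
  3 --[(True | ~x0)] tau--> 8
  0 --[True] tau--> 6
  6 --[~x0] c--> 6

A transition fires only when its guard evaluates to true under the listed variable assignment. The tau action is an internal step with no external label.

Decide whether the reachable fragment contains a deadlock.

Answer: DEADLOCK-FREE

Working:
R = {0,6}
  0: tau→6  [1 exit(s)]
  6: c→6  [1 exit(s)]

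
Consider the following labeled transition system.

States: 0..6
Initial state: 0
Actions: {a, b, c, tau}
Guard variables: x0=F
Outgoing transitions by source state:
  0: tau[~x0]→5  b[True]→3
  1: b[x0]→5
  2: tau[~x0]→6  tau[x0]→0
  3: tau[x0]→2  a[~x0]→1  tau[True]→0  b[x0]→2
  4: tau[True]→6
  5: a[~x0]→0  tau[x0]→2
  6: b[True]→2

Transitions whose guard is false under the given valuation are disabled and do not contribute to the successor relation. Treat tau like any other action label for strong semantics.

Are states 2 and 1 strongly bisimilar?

Answer: NOT BISIMILAR

Working:
Bisimulation quotient by refinement:
  P[0] = {{0,1,2,3,4,5,6}}
  P[1] = {{0},{1},{2,4},{3},{5},{6}}
Fixed point at round 2; 6 class(es).
class of 2: {2,4}; class of 1: {1}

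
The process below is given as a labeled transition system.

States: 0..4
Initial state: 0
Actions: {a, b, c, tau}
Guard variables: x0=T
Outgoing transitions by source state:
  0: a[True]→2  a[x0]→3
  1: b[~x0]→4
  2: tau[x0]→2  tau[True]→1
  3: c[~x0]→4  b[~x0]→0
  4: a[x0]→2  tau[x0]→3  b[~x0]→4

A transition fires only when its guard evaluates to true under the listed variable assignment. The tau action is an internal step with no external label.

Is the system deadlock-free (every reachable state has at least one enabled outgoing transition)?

Reach set: {0,1,2,3}
  0: a→2  a→3  [deg 2]
  1: ∅  [no exit]
  2: tau→1  tau→2  [deg 2]
  3: ∅  [no exit]
Path to 1: a·tau

Answer: DEADLOCK at state 1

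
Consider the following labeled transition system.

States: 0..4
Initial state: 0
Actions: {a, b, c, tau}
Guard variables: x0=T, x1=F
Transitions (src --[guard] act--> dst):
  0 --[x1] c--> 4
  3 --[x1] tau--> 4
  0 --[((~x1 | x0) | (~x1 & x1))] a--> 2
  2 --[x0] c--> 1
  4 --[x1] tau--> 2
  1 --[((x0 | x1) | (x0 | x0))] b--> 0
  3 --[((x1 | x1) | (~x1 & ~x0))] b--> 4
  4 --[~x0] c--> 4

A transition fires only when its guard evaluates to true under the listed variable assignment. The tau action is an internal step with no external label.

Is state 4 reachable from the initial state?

Answer: UNREACHABLE

Trace:
Guard filter leaves 3 enabled edge(s).
L0 = {0}
L1 = {2}  cumulative {0,2}
L2 = {1}  cumulative {0,1,2}
R = {0,1,2}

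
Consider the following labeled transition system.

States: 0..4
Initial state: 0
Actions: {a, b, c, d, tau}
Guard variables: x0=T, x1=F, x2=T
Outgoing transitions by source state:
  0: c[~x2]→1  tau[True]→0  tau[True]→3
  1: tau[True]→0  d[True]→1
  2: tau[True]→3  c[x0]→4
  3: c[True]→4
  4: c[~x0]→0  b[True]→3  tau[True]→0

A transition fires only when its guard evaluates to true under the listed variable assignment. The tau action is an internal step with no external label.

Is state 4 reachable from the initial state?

After dropping false guards: 9 live edges.
depth 0: {0}
depth 1: {3}  total {0,3}
depth 2: {4}  total {0,3,4}
R = {0,3,4}
trace reaching 4: tau·c

Answer: REACHABLE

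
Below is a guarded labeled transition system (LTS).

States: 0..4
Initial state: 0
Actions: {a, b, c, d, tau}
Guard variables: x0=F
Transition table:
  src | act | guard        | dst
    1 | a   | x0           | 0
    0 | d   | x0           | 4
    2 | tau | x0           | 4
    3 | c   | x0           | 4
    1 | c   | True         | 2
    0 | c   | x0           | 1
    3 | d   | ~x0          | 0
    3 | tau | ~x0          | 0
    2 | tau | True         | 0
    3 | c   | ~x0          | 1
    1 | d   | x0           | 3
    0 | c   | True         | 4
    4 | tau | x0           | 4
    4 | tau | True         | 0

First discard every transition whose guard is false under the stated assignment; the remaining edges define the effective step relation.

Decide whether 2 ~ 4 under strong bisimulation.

Answer: BISIMILAR

Trace:
Bisimulation quotient by refinement:
  round 0: {{0,1,2,3,4}}
  round 1: {{0,1},{2,4},{3}}
3 equivalence class(es) (converged in 2)
class of 2: {2,4}; class of 4: {2,4}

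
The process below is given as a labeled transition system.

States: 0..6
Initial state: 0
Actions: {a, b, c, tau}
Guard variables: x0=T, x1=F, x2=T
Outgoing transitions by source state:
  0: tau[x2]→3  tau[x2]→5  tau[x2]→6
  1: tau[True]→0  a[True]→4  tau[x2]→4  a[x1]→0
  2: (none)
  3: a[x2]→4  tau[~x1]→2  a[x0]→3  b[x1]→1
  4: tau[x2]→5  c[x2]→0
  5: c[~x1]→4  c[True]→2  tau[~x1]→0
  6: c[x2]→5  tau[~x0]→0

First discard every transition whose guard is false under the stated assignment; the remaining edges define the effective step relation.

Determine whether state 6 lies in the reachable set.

Answer: REACHABLE

Working:
After dropping false guards: 15 live edges.
depth 0: {0}
depth 1: {3,5,6}  now seen {0,3,5,6}
depth 2: {2,4}  now seen {0,2,3,4,5,6}
Reach set: {0,2,3,4,5,6}
witness 6: tau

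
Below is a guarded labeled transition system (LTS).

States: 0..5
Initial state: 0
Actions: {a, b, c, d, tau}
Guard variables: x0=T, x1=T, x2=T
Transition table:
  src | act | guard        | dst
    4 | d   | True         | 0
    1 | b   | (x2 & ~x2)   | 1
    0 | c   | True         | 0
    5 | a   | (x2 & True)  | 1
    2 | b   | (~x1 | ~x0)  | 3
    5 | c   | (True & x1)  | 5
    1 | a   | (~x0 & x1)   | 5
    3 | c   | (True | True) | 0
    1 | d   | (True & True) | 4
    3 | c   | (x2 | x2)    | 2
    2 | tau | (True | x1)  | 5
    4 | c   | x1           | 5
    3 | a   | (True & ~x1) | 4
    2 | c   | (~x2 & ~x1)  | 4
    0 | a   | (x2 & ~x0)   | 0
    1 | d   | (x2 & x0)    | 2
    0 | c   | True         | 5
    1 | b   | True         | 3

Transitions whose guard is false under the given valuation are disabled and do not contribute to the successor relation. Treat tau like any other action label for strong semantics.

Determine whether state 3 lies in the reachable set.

Answer: REACHABLE

Working:
Guard filter leaves 12 enabled edge(s).
depth 0: {0}
depth 1: {5}  cumulative {0,5}
depth 2: {1}  cumulative {0,1,5}
depth 3: {2,3,4}  cumulative {0,1,2,3,4,5}
Reach set: {0,1,2,3,4,5}
Path to 3: c·a·b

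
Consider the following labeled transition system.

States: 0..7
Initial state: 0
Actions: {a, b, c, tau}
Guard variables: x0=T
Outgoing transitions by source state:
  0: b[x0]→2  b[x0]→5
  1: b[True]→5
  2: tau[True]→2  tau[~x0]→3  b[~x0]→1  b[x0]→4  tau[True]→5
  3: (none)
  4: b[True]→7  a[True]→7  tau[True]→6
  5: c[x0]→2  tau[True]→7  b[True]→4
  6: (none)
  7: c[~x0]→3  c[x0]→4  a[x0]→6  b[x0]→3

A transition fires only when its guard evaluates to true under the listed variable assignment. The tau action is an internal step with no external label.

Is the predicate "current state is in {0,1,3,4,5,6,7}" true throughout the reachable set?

Allowed set {0,1,3,4,5,6,7}
R = {0,2,3,4,5,6,7}
  0: ok
  2: outside
  3: ok
  4: ok
  5: ok
  6: ok
  7: ok
counterexample path to 2: b

Answer: INVARIANT VIOLATED at state 2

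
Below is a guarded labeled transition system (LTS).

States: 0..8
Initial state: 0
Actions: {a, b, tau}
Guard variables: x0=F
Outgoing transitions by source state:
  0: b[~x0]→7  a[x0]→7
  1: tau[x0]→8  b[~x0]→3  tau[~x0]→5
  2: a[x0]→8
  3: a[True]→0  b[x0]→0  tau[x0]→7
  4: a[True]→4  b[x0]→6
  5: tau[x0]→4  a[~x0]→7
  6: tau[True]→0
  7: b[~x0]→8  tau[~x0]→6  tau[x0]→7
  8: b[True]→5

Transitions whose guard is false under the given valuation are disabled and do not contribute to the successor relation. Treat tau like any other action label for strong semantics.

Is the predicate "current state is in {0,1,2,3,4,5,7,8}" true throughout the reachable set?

Allowed set {0,1,2,3,4,5,7,8}
Reach set: {0,5,6,7,8}
  0: ok
  5: ok
  6: VIOLATES
  7: ok
  8: ok
counterexample path to 6: b·tau

Answer: INVARIANT VIOLATED at state 6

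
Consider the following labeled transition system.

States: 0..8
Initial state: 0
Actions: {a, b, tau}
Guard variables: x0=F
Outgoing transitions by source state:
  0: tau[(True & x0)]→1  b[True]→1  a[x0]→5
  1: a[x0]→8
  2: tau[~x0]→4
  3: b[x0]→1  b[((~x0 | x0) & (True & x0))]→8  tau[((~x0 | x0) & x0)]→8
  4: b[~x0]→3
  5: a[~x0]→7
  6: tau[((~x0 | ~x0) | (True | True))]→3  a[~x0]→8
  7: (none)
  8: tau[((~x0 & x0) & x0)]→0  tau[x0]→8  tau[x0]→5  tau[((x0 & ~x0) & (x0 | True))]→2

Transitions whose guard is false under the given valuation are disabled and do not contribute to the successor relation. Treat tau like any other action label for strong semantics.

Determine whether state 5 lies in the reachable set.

Answer: UNREACHABLE

Working:
6 transition(s) survive guard evaluation.
Layer 0: {0}
Layer 1: {1}  now seen {0,1}
Reachable = {0,1}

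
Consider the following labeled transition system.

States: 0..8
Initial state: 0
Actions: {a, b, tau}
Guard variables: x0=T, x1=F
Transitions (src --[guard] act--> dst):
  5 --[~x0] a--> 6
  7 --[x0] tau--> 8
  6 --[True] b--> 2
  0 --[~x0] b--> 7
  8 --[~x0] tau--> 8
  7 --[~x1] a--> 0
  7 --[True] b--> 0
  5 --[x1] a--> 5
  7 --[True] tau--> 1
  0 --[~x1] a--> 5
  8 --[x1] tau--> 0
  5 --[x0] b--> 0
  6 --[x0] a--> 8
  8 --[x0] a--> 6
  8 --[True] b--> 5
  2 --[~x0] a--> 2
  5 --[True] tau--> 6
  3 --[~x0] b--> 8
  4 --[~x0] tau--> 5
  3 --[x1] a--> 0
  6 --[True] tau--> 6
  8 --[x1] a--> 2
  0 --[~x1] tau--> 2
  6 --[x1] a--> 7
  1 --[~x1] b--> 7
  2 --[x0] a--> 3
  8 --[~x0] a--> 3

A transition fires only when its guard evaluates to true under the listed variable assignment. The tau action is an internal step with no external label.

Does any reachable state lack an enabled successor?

Reachable = {0,2,3,5,6,8}
  0: a→5  tau→2  [2 out]
  2: a→3  [1 out]
  3: ∅  [STUCK]
  5: b→0  tau→6  [2 out]
  6: a→8  b→2  tau→6  [3 out]
  8: a→6  b→5  [2 out]
witness 3: tau·a

Answer: DEADLOCK at state 3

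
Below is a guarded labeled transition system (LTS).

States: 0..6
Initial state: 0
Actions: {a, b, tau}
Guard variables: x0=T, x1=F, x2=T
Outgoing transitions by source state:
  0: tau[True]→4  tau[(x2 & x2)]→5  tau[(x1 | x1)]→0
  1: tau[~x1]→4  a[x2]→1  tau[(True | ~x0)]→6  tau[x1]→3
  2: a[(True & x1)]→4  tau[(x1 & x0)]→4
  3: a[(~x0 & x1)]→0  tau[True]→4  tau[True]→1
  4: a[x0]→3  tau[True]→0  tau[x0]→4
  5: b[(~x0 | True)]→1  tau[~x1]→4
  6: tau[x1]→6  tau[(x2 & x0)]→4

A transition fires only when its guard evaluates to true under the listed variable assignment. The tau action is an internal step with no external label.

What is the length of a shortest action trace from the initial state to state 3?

Breadth-first toward 3:
  L0 = {0}
  L1 = {4,5}
  L2 = {1,3}
depth(3)=2, e.g. tau·a

Answer: 2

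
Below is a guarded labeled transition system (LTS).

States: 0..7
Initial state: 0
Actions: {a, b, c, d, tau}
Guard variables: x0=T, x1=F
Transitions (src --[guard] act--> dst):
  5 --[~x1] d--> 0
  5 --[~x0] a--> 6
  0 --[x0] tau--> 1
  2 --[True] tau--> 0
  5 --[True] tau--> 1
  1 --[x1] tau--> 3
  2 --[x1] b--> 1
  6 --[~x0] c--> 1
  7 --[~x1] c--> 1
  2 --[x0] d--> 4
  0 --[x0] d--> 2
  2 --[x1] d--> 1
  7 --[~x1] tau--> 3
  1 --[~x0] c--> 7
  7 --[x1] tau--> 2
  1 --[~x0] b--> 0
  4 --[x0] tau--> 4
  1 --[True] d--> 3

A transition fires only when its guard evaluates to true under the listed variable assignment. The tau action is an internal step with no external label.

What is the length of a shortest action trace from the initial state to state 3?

BFS to 3:
  depth 0: {0}
  depth 1: {1,2}
  depth 2: {3,4}
3 enters at depth 2; path tau·d

Answer: 2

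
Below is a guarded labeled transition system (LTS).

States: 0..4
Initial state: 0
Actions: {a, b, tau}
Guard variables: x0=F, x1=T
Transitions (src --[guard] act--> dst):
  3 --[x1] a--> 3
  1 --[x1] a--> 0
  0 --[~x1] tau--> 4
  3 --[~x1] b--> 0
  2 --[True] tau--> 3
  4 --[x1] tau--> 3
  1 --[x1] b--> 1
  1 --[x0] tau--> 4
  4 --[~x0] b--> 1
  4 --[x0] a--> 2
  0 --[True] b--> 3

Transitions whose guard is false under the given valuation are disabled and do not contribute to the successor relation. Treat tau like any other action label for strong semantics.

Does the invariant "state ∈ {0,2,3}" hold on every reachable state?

Answer: INVARIANT HOLDS

Trace:
Safe = {0,2,3}
R = {0,3}
  0: ✓
  3: ✓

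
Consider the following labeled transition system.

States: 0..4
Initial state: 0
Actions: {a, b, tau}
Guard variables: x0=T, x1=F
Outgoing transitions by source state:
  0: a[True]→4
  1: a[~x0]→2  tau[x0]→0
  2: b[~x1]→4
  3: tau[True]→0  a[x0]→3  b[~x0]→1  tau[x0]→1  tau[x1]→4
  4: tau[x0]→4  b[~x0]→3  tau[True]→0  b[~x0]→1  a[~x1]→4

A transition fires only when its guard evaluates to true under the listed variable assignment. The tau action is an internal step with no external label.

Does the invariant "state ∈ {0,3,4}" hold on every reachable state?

Allowed set {0,3,4}
Reachable = {0,4}
  0: ✓
  4: ✓

Answer: INVARIANT HOLDS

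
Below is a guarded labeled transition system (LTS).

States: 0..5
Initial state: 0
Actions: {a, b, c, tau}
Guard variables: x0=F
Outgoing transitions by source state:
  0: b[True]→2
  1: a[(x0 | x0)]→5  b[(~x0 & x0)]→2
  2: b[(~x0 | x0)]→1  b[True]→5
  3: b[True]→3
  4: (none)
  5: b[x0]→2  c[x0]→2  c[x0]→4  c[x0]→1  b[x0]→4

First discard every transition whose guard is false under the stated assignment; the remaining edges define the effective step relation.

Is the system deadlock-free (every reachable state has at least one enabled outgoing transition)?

R = {0,1,2,5}
  0: b→2  [1 exit(s)]
  1: ∅  [deadlock]
  2: b→1  b→5  [2 exit(s)]
  5: ∅  [deadlock]
Path to 1: b·b

Answer: DEADLOCK at state 1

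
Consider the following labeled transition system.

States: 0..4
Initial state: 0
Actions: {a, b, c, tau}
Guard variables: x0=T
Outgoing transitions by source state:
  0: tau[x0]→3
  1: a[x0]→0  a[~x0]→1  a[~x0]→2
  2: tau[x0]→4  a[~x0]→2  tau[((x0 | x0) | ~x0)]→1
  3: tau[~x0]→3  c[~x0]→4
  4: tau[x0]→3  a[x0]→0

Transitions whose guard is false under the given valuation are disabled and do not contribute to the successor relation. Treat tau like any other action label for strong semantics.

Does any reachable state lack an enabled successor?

Answer: DEADLOCK at state 3

Analysis:
R = {0,3}
  0: tau→3  [1 out]
  3: ∅  [no exit]
trace reaching 3: tau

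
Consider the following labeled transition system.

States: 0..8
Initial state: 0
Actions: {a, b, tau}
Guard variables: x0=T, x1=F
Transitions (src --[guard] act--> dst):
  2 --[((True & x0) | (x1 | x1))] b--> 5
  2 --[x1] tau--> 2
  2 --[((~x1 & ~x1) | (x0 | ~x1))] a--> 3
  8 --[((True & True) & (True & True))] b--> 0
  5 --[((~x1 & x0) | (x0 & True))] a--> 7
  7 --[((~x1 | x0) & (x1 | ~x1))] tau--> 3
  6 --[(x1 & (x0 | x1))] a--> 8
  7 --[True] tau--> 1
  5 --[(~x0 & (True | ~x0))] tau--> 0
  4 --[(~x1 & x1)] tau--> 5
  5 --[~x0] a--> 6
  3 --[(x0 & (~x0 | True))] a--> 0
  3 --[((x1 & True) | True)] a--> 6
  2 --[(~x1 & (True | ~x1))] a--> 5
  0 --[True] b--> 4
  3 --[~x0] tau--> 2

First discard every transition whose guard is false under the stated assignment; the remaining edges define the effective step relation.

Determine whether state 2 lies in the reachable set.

10 transition(s) survive guard evaluation.
L0 = {0}
L1 = {4}  total {0,4}
R = {0,4}

Answer: UNREACHABLE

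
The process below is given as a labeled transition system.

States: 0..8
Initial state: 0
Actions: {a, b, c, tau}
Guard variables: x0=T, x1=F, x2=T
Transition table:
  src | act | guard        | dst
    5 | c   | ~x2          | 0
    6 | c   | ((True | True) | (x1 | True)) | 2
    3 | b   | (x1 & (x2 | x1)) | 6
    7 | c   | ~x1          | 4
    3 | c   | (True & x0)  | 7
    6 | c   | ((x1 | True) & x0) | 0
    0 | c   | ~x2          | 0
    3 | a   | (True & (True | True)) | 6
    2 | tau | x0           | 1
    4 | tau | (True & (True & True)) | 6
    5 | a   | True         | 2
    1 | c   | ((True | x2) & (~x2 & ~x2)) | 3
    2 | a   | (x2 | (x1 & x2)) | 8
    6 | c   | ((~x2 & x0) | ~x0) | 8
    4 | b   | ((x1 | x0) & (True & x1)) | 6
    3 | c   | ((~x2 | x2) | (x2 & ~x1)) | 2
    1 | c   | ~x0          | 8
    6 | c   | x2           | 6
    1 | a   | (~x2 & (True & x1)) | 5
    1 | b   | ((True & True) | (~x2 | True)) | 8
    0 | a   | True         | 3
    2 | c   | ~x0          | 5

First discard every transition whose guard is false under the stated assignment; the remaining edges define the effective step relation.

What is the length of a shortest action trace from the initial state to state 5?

Layered search for 5:
  L0 = {0}
  L1 = {3}
  L2 = {2,6,7}
  L3 = {1,4,8}
5 never appears.

Answer: UNREACHABLE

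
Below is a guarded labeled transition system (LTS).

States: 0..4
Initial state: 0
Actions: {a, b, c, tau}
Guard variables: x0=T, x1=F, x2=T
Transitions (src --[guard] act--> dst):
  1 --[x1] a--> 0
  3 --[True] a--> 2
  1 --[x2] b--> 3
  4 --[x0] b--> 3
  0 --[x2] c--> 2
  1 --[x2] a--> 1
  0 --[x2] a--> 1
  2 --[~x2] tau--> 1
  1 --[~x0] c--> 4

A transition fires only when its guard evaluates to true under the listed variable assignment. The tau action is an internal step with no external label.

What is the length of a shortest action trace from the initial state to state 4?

Answer: UNREACHABLE

Analysis:
Layered search for 4:
  L0 = {0}
  L1 = {1,2}
  L2 = {3}
4 never appears.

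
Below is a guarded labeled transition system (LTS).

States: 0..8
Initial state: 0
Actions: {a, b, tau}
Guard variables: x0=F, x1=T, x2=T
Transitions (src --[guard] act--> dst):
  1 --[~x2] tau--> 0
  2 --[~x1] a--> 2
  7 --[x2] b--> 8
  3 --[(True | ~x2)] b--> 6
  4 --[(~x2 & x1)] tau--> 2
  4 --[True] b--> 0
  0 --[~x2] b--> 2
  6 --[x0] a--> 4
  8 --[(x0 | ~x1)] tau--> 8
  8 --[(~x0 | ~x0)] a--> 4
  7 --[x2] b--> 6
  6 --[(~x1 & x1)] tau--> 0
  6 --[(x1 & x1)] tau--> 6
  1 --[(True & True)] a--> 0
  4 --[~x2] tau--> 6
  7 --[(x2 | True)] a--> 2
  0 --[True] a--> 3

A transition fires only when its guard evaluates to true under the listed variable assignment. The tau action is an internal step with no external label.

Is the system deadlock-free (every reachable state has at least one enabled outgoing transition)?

Answer: DEADLOCK-FREE

Analysis:
Reach set: {0,3,6}
  0: a→3  [deg 1]
  3: b→6  [deg 1]
  6: tau→6  [deg 1]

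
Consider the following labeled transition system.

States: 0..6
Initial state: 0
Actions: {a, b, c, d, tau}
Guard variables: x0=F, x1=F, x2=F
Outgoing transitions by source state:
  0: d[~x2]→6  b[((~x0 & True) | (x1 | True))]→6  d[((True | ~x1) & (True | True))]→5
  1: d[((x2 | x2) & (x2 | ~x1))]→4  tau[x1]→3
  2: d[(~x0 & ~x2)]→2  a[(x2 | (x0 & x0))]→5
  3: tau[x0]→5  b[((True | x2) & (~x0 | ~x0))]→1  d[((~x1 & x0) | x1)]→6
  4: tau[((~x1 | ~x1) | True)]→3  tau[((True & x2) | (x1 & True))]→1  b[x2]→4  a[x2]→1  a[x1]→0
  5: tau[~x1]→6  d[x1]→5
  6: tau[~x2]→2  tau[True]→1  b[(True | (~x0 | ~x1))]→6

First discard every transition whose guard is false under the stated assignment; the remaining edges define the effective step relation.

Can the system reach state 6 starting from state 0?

Answer: REACHABLE

Working:
Guard filter leaves 10 enabled edge(s).
depth 0: {0}
depth 1: {5,6}  total {0,5,6}
depth 2: {1,2}  total {0,1,2,5,6}
Reach set: {0,1,2,5,6}
Path to 6: d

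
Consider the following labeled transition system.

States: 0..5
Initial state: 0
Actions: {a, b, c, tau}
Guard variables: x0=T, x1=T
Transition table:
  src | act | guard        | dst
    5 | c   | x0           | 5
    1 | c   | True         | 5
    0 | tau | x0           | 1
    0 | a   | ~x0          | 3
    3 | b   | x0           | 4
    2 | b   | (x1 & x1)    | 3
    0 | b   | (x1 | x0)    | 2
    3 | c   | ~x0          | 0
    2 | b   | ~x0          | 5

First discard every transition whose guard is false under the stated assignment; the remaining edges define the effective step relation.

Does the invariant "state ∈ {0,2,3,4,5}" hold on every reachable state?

Answer: INVARIANT VIOLATED at state 1

Working:
Safe = {0,2,3,4,5}
Reachable = {0,1,2,3,4,5}
  0: safe
  1: outside
  2: safe
  3: safe
  4: safe
  5: safe
counterexample path to 1: tau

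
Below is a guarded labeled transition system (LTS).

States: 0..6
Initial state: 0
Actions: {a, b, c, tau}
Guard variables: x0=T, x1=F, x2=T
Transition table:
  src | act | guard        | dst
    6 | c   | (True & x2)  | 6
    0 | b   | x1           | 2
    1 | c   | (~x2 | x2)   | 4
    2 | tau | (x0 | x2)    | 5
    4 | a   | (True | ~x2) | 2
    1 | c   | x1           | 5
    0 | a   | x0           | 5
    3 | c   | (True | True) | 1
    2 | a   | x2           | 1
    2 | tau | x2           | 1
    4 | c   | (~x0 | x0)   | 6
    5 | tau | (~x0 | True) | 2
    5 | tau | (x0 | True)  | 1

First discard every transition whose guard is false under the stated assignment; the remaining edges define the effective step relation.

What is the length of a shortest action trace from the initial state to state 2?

BFS to 2:
  depth 0: {0}
  depth 1: {5}
  depth 2: {1,2}
depth(2)=2, e.g. a·tau

Answer: 2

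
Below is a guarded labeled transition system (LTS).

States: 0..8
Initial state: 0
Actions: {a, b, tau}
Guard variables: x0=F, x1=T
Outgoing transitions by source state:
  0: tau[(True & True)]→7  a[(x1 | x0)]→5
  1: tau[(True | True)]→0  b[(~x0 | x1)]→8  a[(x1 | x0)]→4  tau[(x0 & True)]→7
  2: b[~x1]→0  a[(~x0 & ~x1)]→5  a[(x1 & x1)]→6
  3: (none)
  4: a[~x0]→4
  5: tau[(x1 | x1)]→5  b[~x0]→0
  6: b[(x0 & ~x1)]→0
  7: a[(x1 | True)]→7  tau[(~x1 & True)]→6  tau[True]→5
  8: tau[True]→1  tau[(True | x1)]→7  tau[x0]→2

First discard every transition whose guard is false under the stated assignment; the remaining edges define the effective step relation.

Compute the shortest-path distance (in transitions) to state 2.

Answer: UNREACHABLE

Working:
Breadth-first toward 2:
  depth 0: {0}
  depth 1: {5,7}
2 never appears.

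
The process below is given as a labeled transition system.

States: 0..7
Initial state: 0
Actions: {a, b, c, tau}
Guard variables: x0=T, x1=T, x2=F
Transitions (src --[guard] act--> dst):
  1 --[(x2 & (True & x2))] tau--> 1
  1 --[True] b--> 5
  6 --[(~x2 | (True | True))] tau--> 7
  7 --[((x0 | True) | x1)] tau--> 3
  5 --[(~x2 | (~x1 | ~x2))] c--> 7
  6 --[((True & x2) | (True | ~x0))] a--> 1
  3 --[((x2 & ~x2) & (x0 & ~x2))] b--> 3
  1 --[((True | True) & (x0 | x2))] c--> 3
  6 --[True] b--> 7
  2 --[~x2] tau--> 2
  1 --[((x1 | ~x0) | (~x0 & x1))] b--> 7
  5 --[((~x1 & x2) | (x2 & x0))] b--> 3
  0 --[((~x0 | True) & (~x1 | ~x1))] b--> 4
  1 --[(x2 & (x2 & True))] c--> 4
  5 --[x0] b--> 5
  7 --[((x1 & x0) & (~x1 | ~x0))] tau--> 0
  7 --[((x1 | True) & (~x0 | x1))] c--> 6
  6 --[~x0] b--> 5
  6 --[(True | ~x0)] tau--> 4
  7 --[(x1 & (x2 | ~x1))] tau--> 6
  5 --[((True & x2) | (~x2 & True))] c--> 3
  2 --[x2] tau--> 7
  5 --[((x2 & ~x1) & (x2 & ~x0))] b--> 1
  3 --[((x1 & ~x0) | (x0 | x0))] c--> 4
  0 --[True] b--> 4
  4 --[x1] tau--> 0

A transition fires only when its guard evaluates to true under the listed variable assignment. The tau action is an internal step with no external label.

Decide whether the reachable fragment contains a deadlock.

Reachable = {0,4}
  0: b→4  [1 out]
  4: tau→0  [1 out]

Answer: DEADLOCK-FREE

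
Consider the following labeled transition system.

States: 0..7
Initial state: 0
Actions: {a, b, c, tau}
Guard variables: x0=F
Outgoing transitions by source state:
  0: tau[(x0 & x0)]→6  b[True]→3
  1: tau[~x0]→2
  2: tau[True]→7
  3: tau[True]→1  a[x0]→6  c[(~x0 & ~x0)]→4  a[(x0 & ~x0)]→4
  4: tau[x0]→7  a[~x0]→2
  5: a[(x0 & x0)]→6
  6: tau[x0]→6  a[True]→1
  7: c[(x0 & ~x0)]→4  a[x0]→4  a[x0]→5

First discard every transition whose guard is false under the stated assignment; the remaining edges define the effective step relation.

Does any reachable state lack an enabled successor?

Reachable = {0,1,2,3,4,7}
  0: b→3  [1 out]
  1: tau→2  [1 out]
  2: tau→7  [1 out]
  3: c→4  tau→1  [2 out]
  4: a→2  [1 out]
  7: ∅  [no exit]
trace reaching 7: b·tau·tau·tau

Answer: DEADLOCK at state 7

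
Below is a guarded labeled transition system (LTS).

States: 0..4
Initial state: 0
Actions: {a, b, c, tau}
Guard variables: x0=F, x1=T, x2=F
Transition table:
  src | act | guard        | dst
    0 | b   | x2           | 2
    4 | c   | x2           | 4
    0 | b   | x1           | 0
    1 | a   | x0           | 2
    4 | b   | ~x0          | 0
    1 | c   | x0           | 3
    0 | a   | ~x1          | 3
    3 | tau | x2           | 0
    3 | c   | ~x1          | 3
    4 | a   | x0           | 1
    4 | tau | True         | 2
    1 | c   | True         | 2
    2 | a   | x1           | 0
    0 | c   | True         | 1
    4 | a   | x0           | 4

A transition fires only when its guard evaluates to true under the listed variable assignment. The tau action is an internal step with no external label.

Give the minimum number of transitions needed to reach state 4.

Answer: UNREACHABLE

Trace:
Breadth-first toward 4:
  Layer 0: {0}
  Layer 1: {1}
  Layer 2: {2}
4 never appears.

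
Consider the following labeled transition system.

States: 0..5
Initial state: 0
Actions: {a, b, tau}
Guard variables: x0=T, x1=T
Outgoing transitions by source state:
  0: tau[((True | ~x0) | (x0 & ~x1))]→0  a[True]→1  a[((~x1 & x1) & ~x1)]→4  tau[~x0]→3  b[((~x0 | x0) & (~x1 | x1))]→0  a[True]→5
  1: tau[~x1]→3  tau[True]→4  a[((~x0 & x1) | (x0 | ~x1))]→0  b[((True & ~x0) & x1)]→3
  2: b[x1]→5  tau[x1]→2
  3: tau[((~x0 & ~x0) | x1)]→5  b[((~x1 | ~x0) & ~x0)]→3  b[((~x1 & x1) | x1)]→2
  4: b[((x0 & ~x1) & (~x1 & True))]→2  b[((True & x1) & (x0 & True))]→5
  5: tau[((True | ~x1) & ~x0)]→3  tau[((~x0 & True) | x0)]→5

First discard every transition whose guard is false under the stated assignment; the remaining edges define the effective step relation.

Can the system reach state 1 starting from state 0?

Answer: REACHABLE

Trace:
12 transition(s) survive guard evaluation.
depth 0: {0}
depth 1: {1,5}  now seen {0,1,5}
depth 2: {4}  now seen {0,1,4,5}
Reach set: {0,1,4,5}
witness 1: a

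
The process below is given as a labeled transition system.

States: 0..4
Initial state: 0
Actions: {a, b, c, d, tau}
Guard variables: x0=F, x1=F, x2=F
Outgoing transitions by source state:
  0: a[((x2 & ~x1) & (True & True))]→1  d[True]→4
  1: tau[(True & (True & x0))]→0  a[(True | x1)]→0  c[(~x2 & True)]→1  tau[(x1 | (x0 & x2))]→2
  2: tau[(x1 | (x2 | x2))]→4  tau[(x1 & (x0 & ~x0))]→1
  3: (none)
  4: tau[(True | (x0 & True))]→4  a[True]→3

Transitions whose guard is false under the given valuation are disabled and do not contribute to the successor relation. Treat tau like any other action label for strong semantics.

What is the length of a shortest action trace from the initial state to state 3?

Answer: 2

Trace:
Breadth-first toward 3:
  Layer 0: {0}
  Layer 1: {4}
  Layer 2: {3}
depth(3)=2, e.g. d·a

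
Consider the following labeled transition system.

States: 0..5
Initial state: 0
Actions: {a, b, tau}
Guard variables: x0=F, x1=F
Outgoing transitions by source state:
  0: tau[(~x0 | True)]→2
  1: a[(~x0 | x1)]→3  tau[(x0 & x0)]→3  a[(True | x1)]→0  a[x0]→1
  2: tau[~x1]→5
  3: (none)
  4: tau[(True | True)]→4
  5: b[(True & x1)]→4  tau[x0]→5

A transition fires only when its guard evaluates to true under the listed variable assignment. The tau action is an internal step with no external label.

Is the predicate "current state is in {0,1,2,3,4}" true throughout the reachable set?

Allowed set {0,1,2,3,4}
R = {0,2,5}
  0: safe
  2: safe
  5: ✗ unsafe
reach 5 via tau·tau — violates

Answer: INVARIANT VIOLATED at state 5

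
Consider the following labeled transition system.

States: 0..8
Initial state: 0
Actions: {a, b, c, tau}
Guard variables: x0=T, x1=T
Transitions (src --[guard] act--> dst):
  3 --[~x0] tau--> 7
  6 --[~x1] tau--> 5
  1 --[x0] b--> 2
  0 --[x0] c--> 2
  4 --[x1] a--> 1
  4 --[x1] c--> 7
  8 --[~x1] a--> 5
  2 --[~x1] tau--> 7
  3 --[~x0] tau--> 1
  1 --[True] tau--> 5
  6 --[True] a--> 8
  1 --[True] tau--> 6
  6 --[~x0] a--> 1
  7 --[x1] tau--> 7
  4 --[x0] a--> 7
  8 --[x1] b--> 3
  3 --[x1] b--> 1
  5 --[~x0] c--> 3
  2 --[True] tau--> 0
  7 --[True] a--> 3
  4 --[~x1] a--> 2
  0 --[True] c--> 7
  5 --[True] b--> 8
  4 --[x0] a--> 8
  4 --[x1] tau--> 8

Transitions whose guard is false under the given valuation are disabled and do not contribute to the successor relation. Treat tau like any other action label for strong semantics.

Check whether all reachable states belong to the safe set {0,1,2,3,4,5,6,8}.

Answer: INVARIANT VIOLATED at state 7

Working:
Safe = {0,1,2,3,4,5,6,8}
Reachable = {0,1,2,3,5,6,7,8}
  0: ok
  1: ok
  2: ok
  3: ok
  5: ok
  6: ok
  7: outside
  8: ok
counterexample path to 7: c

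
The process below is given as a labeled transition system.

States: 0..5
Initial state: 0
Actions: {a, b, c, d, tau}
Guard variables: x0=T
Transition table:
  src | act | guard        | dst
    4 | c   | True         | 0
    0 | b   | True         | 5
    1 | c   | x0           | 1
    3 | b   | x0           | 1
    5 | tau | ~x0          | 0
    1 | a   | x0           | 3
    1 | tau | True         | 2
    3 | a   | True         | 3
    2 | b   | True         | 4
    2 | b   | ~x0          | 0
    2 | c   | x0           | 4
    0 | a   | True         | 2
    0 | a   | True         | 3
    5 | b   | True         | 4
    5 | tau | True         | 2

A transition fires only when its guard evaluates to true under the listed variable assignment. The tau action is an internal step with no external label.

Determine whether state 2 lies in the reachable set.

Guard filter leaves 13 enabled edge(s).
Layer 0: {0}
Layer 1: {2,3,5}  total {0,2,3,5}
Layer 2: {1,4}  total {0,1,2,3,4,5}
Reachable = {0,1,2,3,4,5}
witness 2: a

Answer: REACHABLE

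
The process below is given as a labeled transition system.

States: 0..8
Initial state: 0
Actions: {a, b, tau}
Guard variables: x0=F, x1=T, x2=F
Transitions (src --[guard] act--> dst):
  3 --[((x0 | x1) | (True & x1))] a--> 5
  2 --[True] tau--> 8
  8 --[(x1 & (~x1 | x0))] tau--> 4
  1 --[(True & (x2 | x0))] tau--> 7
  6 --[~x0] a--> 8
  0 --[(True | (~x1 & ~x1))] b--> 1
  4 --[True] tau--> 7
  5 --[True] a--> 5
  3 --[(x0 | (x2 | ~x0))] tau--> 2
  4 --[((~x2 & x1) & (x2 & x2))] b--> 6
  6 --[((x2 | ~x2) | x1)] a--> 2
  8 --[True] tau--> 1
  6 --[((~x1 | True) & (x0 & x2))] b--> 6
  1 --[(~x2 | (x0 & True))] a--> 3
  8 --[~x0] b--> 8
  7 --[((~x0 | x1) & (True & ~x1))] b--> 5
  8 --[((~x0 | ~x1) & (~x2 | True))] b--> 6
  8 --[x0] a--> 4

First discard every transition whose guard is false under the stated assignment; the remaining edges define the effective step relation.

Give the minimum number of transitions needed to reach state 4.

Answer: UNREACHABLE

Working:
BFS to 4:
  Layer 0: {0}
  Layer 1: {1}
  Layer 2: {3}
  Layer 3: {2,5}
  Layer 4: {8}
  Layer 5: {6}
4 never appears.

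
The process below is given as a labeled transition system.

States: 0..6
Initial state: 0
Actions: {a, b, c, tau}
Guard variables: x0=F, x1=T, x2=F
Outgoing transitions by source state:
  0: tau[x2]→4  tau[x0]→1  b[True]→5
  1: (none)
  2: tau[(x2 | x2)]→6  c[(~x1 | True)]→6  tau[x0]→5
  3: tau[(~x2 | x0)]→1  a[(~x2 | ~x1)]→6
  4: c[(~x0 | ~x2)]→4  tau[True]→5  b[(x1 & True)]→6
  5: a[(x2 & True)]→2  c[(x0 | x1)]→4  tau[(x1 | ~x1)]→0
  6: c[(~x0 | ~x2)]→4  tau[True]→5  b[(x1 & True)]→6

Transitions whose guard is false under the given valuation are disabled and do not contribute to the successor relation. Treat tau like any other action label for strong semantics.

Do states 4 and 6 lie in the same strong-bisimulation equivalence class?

Refine partition for ~:
  π0 = {{0,1,2,3,4,5,6}}
  π1 = {{0},{1},{2},{3},{4,6},{5}}
Fixed point at round 2; 6 class(es).
4∈{4,6}, 6∈{4,6}

Answer: BISIMILAR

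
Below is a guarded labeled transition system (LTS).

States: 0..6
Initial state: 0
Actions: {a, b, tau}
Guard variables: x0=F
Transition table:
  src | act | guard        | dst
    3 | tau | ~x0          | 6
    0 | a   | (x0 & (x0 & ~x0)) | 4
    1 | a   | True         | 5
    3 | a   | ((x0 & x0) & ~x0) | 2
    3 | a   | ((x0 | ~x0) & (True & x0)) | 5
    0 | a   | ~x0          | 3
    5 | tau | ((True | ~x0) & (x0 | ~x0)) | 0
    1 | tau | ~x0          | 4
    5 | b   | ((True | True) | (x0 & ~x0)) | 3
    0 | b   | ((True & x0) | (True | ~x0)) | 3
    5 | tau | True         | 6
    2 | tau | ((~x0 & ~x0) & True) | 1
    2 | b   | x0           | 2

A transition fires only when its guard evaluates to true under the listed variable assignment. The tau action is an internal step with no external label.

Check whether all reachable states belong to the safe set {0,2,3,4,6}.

Allowed set {0,2,3,4,6}
R = {0,3,6}
  0: ✓
  3: ✓
  6: ✓

Answer: INVARIANT HOLDS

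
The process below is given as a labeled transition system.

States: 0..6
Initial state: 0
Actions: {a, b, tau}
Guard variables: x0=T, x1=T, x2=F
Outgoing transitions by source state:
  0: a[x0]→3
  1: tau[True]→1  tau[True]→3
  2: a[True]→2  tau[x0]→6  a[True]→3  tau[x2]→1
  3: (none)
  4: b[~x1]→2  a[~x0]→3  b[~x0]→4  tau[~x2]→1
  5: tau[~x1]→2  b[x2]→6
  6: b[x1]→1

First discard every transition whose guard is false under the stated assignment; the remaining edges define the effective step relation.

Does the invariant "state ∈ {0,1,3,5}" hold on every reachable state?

Answer: INVARIANT HOLDS

Analysis:
Inv-set: {0,1,3,5}
R = {0,3}
  0: safe
  3: safe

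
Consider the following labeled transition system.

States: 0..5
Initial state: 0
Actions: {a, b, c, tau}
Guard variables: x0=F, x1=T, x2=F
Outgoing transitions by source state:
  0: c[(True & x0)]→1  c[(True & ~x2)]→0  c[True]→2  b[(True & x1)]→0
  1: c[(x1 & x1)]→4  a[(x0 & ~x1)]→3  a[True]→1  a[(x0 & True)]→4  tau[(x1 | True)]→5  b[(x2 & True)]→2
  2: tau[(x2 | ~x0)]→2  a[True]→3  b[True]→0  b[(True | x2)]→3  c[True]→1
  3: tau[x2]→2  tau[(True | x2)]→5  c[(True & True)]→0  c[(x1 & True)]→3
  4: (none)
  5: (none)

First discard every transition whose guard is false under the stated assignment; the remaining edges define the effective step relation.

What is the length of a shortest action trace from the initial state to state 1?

Answer: 2

Working:
Layered search for 1:
  Layer 0: {0}
  Layer 1: {2}
  Layer 2: {1,3}
depth(1)=2, e.g. c·c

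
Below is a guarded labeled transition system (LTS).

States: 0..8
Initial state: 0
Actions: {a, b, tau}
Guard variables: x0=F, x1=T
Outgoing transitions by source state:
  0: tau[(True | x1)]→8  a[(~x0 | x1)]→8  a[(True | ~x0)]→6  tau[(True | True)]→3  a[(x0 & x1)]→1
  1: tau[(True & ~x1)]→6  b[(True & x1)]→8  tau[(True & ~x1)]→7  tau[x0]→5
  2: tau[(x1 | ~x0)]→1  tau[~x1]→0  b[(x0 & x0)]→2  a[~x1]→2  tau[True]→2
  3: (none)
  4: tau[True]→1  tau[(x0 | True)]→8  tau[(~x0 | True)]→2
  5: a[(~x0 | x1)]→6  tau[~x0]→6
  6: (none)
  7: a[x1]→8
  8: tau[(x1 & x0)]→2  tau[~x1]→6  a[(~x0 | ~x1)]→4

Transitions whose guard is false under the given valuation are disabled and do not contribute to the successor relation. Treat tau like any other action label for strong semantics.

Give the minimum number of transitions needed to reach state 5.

Breadth-first toward 5:
  depth 0: {0}
  depth 1: {3,6,8}
  depth 2: {4}
  depth 3: {1,2}
5 never appears.

Answer: UNREACHABLE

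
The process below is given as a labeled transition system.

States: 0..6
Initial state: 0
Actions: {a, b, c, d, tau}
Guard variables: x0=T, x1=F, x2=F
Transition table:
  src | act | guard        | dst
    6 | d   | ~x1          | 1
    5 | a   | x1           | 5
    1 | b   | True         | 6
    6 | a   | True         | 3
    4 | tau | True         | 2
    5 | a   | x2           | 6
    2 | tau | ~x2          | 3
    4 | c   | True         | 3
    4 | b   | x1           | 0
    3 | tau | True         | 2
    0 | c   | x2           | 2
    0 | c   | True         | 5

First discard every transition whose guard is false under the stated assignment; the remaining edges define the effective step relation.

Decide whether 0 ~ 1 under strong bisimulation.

Answer: NOT BISIMILAR

Analysis:
Bisimulation quotient by refinement:
  round 0: {{0,1,2,3,4,5,6}}
  round 1: {{0},{1},{2,3},{4},{5},{6}}
Fixed point at round 2; 6 class(es).
0∈{0}, 1∈{1}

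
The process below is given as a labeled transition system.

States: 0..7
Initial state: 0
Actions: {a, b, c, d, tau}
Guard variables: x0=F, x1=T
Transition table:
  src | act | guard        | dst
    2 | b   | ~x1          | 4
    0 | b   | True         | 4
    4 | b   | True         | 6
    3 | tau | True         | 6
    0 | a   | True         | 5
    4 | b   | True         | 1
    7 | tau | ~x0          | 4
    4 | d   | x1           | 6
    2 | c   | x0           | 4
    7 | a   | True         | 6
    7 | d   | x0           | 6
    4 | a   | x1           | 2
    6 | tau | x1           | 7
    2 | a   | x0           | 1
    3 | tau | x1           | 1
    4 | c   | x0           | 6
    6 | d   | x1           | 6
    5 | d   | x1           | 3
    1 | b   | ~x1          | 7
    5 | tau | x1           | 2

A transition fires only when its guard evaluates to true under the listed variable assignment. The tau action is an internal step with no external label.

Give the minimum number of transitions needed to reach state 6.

Layered search for 6:
  Layer 0: {0}
  Layer 1: {4,5}
  Layer 2: {1,2,3,6}
first hit 6 at d=2 via b·b

Answer: 2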